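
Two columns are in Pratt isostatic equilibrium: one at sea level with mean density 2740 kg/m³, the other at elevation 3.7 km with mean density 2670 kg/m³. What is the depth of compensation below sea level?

141 km

ρ_ref D = ρ (D + h) → D (ρ_ref − ρ) = ρ h.
D = ρ h/(ρ_ref − ρ) = 2670 × 3.7 km/(2740 − 2670) = 141 km.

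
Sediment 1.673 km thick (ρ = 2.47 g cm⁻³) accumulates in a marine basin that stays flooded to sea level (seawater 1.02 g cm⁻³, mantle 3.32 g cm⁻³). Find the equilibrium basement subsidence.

Submarine loading: the sediment displaces seawater, and the subsidence is in turn flooded, so s (ρ_m − ρ_w) = t (ρ_sed − ρ_w).
s = 1.673 km × (2.47 − 1.02) / (3.32 − 1.02) = 1.05 km.

1.05 km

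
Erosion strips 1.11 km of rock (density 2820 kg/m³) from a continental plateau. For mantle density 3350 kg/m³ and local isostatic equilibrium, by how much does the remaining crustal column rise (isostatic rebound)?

0.934 km

Unloading: uplift u = e ρ_c/ρ_m = 1.11 km × 2820/3350 = 0.934 km.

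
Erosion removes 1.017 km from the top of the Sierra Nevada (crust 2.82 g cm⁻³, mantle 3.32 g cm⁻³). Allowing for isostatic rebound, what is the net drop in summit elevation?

0.153 km

Rebound u = e ρ_c/ρ_m = 1.017 km × 2.82/3.32 = 0.8638 km.
Net surface drop = e − u = 1.017 km − 0.8638 km = e (ρ_m − ρ_c)/ρ_m = 0.153 km.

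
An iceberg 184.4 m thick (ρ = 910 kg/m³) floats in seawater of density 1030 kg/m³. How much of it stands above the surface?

Floating equilibrium: submerged depth d = t ρ_obj/ρ_fluid = 184.4 m × 910/1030 = 162.9 m.
Freeboard = t − d = 184.4 m − 162.9 m = 21.5 m.

21.5 m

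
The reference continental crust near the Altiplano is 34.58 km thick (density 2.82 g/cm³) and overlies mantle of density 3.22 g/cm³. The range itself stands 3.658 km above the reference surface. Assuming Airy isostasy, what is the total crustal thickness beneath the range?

Root depth r = h ρ_c / (ρ_m − ρ_c) = 3.658 km × 2.82 / 0.4 = 25.79 km.
Total thickness = T + h + r = 34.58 km + 3.658 km + 25.79 km = 64 km.

64 km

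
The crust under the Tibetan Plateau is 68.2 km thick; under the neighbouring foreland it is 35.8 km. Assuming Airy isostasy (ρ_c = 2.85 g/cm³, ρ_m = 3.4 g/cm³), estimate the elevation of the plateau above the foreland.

5.24 km

Excess crust Δ = 68.2 km − 35.8 km = 32.4 km, split between elevation h and root r with h + r = Δ.
Airy balance ρ_c h = (ρ_m − ρ_c) r gives r = h ρ_c/(ρ_m − ρ_c), so h (1 + ρ_c/(ρ_m − ρ_c)) = Δ, i.e. h = Δ (ρ_m − ρ_c)/ρ_m.
h = 32.4 km × 0.55/3.4 = 5.24 km.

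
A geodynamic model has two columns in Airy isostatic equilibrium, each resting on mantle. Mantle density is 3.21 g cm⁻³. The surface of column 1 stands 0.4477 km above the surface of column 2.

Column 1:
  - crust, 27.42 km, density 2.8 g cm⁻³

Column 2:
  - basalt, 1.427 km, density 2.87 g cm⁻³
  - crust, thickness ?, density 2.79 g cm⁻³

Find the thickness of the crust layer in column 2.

22.2 km

Take the compensation level at the base of the deeper column (depth z_c below the surface of column 1) and equate Σ ρ_i t_i down to z_c; mantle fills any gap and the z_c terms cancel.
Column 1: 27.42×2.8 + (z_c − 27.42)×3.21
Column 2: 0.4477×0 + 1.427×2.87 + x×2.79 + (z_c − 0.4477 − 1.427 − x)×3.21
The z_c×3.21 term appears on both sides and cancels. Collect the known terms of each column as K = Σ(ρt)_known − 3.21 × (depth of known layers): K_1 = 76.776 − 3.21×27.42 = −11.2422; K_2 = 4.09549 − 3.21×(0.4477 + 1.427) = −1.922297.
Balance: K_1 = K_2 − x×(3.21 − 2.79), so x = (K_2 − K_1)/(3.21 − 2.79) = 9.3199/0.42 = 22.2 km.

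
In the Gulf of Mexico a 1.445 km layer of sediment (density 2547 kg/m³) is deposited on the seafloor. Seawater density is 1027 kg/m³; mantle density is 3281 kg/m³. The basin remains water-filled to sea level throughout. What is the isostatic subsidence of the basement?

0.974 km

Submarine loading: the sediment displaces seawater, and the subsidence is in turn flooded, so s (ρ_m − ρ_w) = t (ρ_sed − ρ_w).
s = 1.445 km × (2547 − 1027) / (3281 − 1027) = 0.974 km.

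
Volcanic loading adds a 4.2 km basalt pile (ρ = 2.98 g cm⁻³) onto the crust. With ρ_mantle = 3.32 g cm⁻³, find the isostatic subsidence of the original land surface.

Subaerial loading: s = t ρ_load / ρ_m.
s = 4.2 km × 2.98/3.32 = 3.77 km.

3.77 km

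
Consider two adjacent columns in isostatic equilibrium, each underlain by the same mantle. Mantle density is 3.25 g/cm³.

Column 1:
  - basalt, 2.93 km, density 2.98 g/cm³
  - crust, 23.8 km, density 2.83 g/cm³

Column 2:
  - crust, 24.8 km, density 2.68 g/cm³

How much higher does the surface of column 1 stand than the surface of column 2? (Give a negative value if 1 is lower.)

For any compensation level in the mantle, the mantle terms cancel and isostasy reduces to e = (Σt_1 − Σt_2) − (Σ(ρt)_1 − Σ(ρt)_2) / ρ_m.
Σt_1 = 26.73 km; Σt_2 = 24.8 km; Σ(ρt)_1 = 76.0854; Σ(ρt)_2 = 66.464 (in km·g/cm³).
e = (26.73 − 24.8) − (76.0854 − 66.464) / 3.25 = −1.03 km.

−1.03 km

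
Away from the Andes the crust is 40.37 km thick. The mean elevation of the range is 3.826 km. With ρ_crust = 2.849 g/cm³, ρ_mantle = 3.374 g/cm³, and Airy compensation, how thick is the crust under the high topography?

Root depth r = h ρ_c / (ρ_m − ρ_c) = 3.826 km × 2.849 / 0.525 = 20.76 km.
Total thickness = T + h + r = 40.37 km + 3.826 km + 20.76 km = 65 km.

65 km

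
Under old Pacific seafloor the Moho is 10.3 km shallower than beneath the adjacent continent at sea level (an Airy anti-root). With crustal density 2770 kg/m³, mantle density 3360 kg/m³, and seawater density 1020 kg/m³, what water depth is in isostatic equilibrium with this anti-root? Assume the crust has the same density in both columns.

Replacing a thickness d of crust by seawater at the top must be balanced by replacing crust with mantle at the base: d (ρ_c − ρ_w) = a (ρ_m − ρ_c).
d = a (ρ_m − ρ_c)/(ρ_c − ρ_w) = 10.3 km × 590/1750 = 3.47 km.

3.47 km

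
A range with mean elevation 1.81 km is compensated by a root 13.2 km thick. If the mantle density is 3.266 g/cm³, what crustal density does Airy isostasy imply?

2.87 g/cm³

ρ_c h = (ρ_m − ρ_c) r → ρ_c (h + r) = ρ_m r → ρ_c = ρ_m r / (h + r).
ρ_c = 3.266 × 13.2 km / (1.81 km + 13.2 km) = 2.87 g/cm³.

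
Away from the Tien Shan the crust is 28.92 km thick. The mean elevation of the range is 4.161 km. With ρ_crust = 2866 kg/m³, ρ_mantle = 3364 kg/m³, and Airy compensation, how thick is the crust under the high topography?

57 km

Root depth r = h ρ_c / (ρ_m − ρ_c) = 4.161 km × 2866 / 498 = 23.95 km.
Total thickness = T + h + r = 28.92 km + 4.161 km + 23.95 km = 57 km.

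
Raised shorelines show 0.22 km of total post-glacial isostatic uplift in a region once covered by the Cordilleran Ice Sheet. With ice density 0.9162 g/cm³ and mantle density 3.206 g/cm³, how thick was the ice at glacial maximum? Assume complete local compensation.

0.77 km

u = t ρ_ice/ρ_m → t = u ρ_m/ρ_ice = 0.22 km × 3.206/0.9162 = 0.77 km.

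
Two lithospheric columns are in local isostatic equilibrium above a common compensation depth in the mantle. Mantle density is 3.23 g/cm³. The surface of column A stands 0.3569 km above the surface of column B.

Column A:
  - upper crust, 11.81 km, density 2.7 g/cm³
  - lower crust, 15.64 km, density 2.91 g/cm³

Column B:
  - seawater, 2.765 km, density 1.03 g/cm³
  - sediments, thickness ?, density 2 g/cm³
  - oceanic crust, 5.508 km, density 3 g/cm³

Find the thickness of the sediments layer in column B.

Take the compensation level at the base of the deeper column (depth z_c below the surface of column A) and equate Σ ρ_i t_i down to z_c; mantle fills any gap and the z_c terms cancel.
Column A: 11.81×2.7 + 15.64×2.91 + (z_c − 27.45)×3.23
Column B: 0.3569×0 + 2.765×1.03 + x×2 + 5.508×3 + (z_c − 0.3569 − 8.273 − x)×3.23
The z_c×3.23 term appears on both sides and cancels. Collect the known terms of each column as K = Σ(ρt)_known − 3.23 × (depth of known layers): K_A = 77.3994 − 3.23×27.45 = −11.2641; K_B = 19.37195 − 3.23×(0.3569 + 8.273) = −8.502627.
Balance: K_A = K_B − x×(3.23 − 2), so x = (K_B − K_A)/(3.23 − 2) = 2.76147/1.23 = 2.25 km.

2.25 km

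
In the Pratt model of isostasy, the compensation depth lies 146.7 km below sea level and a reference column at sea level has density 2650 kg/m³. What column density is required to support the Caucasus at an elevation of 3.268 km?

2590 kg/m³

Pratt balance: ρ_ref D = ρ (D + h).
ρ = ρ_ref D/(D + h) = 2650 × 146.7 km/(146.7 km + 3.268 km) = 2590 kg/m³.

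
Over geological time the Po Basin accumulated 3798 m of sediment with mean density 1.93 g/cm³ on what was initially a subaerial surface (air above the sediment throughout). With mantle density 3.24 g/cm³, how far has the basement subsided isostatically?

2260 m

Subaerial load: s = t ρ_sed / ρ_m = 3798 m × 1.93/3.24 = 2260 m.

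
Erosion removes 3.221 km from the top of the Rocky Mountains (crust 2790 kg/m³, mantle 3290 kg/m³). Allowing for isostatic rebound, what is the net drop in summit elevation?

Rebound u = e ρ_c/ρ_m = 3.221 km × 2790/3290 = 2.731 km.
Net surface drop = e − u = 3.221 km − 2.731 km = e (ρ_m − ρ_c)/ρ_m = 0.49 km.

0.49 km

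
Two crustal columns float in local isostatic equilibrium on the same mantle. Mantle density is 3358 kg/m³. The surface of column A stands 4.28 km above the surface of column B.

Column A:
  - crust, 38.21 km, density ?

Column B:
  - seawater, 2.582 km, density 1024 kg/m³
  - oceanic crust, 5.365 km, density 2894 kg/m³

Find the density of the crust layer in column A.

Take the compensation level at the base of the deeper column (depth z_c below the surface of column A) and equate Σ ρ_i t_i down to z_c; mantle fills any gap and the z_c terms cancel.
Column A: 38.21×ρ + (z_c − 38.21)×3358
Column B: 4.28×0 + 2.582×1024 + 5.365×2894 + (z_c − 4.28 − 7.947)×3358
The z_c×3358 term appears on both sides and cancels. Collect the known terms of each column as K = Σ(ρt)_known − 3358 × (depth of known layers): K_A = 0 − 3358×38.21 = −128309.18; K_B = 18170.278 − 3358×(4.28 + 7.947) = −22887.988.
Balance: K_A + 38.21×ρ = K_B, so ρ = (K_B − K_A)/38.21 = 105421/38.21 = 2760 kg/m³.

2760 kg/m³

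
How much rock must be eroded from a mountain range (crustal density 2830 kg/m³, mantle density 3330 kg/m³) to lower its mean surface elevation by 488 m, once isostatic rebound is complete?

3250 m

Net drop Δ = e − u = e − e ρ_c/ρ_m = e (ρ_m − ρ_c)/ρ_m.
e = Δ ρ_m/(ρ_m − ρ_c) = 488 m × 3330/500 = 3250 m.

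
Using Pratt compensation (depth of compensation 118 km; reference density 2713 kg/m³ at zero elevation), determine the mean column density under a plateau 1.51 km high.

Pratt balance: ρ_ref D = ρ (D + h).
ρ = ρ_ref D/(D + h) = 2713 × 118 km/(118 km + 1.51 km) = 2680 kg/m³.

2680 kg/m³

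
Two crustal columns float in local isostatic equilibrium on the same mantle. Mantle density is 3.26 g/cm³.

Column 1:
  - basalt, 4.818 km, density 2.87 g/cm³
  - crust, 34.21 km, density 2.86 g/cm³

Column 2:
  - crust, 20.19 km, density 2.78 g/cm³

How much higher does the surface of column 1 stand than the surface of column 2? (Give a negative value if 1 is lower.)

For any compensation level in the mantle, the mantle terms cancel and isostasy reduces to e = (Σt_1 − Σt_2) − (Σ(ρt)_1 − Σ(ρt)_2) / ρ_m.
Σt_1 = 39.028 km; Σt_2 = 20.19 km; Σ(ρt)_1 = 111.66826; Σ(ρt)_2 = 56.1282 (in km·g/cm³).
e = (39.028 − 20.19) − (111.66826 − 56.1282) / 3.26 = 1.8 km.

1.8 km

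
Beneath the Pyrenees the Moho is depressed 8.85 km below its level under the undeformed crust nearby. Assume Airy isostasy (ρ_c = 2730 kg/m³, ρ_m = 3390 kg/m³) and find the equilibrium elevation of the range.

Balancing pressure at the compensation depth: ρ_c h = (ρ_m − ρ_c) r.
h = r (ρ_m − ρ_c) / ρ_c = 8.85 km × (3390 − 2730) / 2730 = 2.14 km.

2.14 km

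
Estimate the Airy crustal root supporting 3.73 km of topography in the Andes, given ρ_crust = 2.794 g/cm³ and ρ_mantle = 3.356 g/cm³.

18.5 km

By Archimedes' principle applied to the lithosphere: the weight of the topography is balanced by the buoyancy of the root, ρ_c h = (ρ_m − ρ_c) r.
r = h · ρ_c / (ρ_m − ρ_c) = 3.73 km × 2.794 / (3.356 − 2.794) = 18.5 km.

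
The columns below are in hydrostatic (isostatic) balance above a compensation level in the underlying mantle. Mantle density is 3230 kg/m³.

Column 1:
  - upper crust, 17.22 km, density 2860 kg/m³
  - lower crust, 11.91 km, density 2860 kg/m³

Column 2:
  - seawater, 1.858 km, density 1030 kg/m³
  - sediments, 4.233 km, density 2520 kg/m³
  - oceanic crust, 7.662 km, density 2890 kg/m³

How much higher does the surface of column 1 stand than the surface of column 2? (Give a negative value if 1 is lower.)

0.334 km

For any compensation level in the mantle, the mantle terms cancel and isostasy reduces to e = (Σt_1 − Σt_2) − (Σ(ρt)_1 − Σ(ρt)_2) / ρ_m.
Σt_1 = 29.13 km; Σt_2 = 13.753 km; Σ(ρt)_1 = 83311.8; Σ(ρt)_2 = 34724.08 (in km·kg/m³).
e = (29.13 − 13.753) − (83311.8 − 34724.08) / 3230 = 0.334 km.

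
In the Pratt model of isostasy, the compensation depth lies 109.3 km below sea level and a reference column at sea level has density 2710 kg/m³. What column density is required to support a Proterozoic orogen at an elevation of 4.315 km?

2610 kg/m³

Pratt balance: ρ_ref D = ρ (D + h).
ρ = ρ_ref D/(D + h) = 2710 × 109.3 km/(109.3 km + 4.315 km) = 2610 kg/m³.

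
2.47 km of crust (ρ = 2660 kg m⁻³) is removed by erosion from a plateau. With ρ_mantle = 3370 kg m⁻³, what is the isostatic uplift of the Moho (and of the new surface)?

Unloading: uplift u = e ρ_c/ρ_m = 2.47 km × 2660/3370 = 1.95 km.

1.95 km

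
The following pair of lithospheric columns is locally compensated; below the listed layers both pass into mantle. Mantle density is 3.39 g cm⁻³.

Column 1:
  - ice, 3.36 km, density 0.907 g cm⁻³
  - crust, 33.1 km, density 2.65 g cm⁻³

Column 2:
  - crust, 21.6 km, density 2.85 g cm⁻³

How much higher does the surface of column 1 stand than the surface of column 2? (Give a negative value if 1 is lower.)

6.25 km

For any compensation level in the mantle, the mantle terms cancel and isostasy reduces to e = (Σt_1 − Σt_2) − (Σ(ρt)_1 − Σ(ρt)_2) / ρ_m.
Σt_1 = 36.46 km; Σt_2 = 21.6 km; Σ(ρt)_1 = 90.76252; Σ(ρt)_2 = 61.56 (in km·g cm⁻³).
e = (36.46 − 21.6) − (90.76252 − 61.56) / 3.39 = 6.25 km.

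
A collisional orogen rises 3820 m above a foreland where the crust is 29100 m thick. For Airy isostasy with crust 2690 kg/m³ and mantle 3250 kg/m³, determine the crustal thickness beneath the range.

51300 m

Root depth r = h ρ_c / (ρ_m − ρ_c) = 3820 m × 2690 / 560 = 18350 m.
Total thickness = T + h + r = 29100 m + 3820 m + 18350 m = 51300 m.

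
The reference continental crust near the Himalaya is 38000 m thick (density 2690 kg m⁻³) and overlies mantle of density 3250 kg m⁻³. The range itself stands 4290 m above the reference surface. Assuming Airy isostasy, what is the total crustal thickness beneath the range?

62900 m

Root depth r = h ρ_c / (ρ_m − ρ_c) = 4290 m × 2690 / 560 = 20610 m.
Total thickness = T + h + r = 38000 m + 4290 m + 20610 m = 62900 m.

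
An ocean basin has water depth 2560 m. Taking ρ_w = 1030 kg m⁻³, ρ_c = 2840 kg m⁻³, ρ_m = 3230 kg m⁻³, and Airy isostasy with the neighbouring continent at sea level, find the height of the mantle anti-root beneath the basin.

In Airy isostatic equilibrium: replacing crust with seawater at the top is compensated by replacing crust with mantle at the base: d (ρ_c − ρ_w) = a (ρ_m − ρ_c).
a = d (ρ_c − ρ_w)/(ρ_m − ρ_c) = 2560 m × 1810/390 = 11900 m.

11900 m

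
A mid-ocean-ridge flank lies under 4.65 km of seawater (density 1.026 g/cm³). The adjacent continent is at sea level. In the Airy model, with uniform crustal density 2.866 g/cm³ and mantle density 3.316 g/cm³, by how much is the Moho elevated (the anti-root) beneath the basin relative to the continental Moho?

For local isostatic compensation: replacing crust with seawater at the top is compensated by replacing crust with mantle at the base: d (ρ_c − ρ_w) = a (ρ_m − ρ_c).
a = d (ρ_c − ρ_w)/(ρ_m − ρ_c) = 4.65 km × 1.84/0.45 = 19 km.

19 km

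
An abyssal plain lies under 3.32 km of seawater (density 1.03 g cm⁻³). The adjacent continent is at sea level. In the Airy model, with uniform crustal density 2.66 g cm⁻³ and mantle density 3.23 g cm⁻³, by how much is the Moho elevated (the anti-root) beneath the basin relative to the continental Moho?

9.49 km

Equating mass per unit area of the two columns: replacing crust with seawater at the top is compensated by replacing crust with mantle at the base: d (ρ_c − ρ_w) = a (ρ_m − ρ_c).
a = d (ρ_c − ρ_w)/(ρ_m − ρ_c) = 3.32 km × 1.63/0.57 = 9.49 km.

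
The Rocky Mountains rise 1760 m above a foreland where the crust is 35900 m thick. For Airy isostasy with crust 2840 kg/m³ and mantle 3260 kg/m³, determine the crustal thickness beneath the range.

49600 m

Root depth r = h ρ_c / (ρ_m − ρ_c) = 1760 m × 2840 / 420 = 11900 m.
Total thickness = T + h + r = 35900 m + 1760 m + 11900 m = 49600 m.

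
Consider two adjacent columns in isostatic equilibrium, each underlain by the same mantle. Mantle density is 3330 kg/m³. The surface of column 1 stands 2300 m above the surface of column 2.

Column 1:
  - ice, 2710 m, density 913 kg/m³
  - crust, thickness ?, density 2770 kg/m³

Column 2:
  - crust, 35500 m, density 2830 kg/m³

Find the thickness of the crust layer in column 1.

33700 m

Take the compensation level at the base of the deeper column (depth z_c below the surface of column 1) and equate Σ ρ_i t_i down to z_c; mantle fills any gap and the z_c terms cancel.
Column 1: 2710×913 + x×2770 + (z_c − 2710 − x)×3330
Column 2: 2300×0 + 35500×2830 + (z_c − 2300 − 35500)×3330
The z_c×3330 term appears on both sides and cancels. Collect the known terms of each column as K = Σ(ρt)_known − 3330 × (depth of known layers): K_1 = 2474230 − 3330×2710 = −6550070; K_2 = 100465000 − 3330×(2300 + 35500) = −25409000.
Balance: K_1 − x×(3330 − 2770) = K_2, so x = (K_1 − K_2)/(3330 − 2770) = 18858900/560 = 33700 m.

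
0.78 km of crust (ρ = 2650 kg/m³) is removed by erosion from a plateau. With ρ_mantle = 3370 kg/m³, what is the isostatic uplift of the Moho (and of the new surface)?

0.613 km

Unloading: uplift u = e ρ_c/ρ_m = 0.78 km × 2650/3370 = 0.613 km.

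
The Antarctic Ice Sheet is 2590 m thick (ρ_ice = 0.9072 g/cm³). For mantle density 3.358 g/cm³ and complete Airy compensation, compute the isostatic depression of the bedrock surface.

In Airy isostatic equilibrium: the ice load ρ_ice t is balanced by mantle displaced below, ρ_m s.
s = t ρ_ice / ρ_m = 2590 m × 0.9072/3.358 = 700 m.

700 m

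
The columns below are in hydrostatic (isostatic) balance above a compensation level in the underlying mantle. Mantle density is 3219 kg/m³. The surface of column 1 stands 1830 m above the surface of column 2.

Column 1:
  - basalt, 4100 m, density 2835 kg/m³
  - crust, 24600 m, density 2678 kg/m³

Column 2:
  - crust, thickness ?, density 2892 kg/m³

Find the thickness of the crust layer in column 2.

Take the compensation level at the base of the deeper column (depth z_c below the surface of column 1) and equate Σ ρ_i t_i down to z_c; mantle fills any gap and the z_c terms cancel.
Column 1: 4100×2835 + 24600×2678 + (z_c − 28700)×3219
Column 2: 1830×0 + x×2892 + (z_c − 1830 − 0 − x)×3219
The z_c×3219 term appears on both sides and cancels. Collect the known terms of each column as K = Σ(ρt)_known − 3219 × (depth of known layers): K_1 = 77502300 − 3219×28700 = −14883000; K_2 = 0 − 3219×(1830 + 0) = −5890770.
Balance: K_1 = K_2 − x×(3219 − 2892), so x = (K_2 − K_1)/(3219 − 2892) = 8992230/327 = 27500 m.

27500 m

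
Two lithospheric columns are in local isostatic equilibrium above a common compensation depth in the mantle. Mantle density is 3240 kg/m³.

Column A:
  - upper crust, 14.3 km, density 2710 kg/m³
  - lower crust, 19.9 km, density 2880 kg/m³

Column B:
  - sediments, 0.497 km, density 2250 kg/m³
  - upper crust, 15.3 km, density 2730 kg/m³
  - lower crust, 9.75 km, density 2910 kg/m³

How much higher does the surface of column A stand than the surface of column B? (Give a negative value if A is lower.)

For any compensation level in the mantle, the mantle terms cancel and isostasy reduces to e = (Σt_A − Σt_B) − (Σ(ρt)_A − Σ(ρt)_B) / ρ_m.
Σt_A = 34.2 km; Σt_B = 25.547 km; Σ(ρt)_A = 96065; Σ(ρt)_B = 71259.75 (in km·kg/m³).
e = (34.2 − 25.547) − (96065 − 71259.75) / 3240 = 0.997 km.

0.997 km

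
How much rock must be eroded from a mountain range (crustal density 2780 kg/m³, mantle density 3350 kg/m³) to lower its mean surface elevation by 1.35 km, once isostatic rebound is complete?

7.93 km

Net drop Δ = e − u = e − e ρ_c/ρ_m = e (ρ_m − ρ_c)/ρ_m.
e = Δ ρ_m/(ρ_m − ρ_c) = 1.35 km × 3350/570 = 7.93 km.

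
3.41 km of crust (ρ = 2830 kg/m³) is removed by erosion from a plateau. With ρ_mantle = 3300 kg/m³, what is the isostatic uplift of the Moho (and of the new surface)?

2.92 km

Unloading: uplift u = e ρ_c/ρ_m = 3.41 km × 2830/3300 = 2.92 km.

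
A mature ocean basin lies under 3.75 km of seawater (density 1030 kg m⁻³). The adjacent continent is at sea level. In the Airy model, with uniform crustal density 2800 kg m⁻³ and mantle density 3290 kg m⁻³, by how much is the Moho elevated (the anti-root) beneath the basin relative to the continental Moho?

13.5 km

Isostatic balance requires: replacing crust with seawater at the top is compensated by replacing crust with mantle at the base: d (ρ_c − ρ_w) = a (ρ_m − ρ_c).
a = d (ρ_c − ρ_w)/(ρ_m − ρ_c) = 3.75 km × 1770/490 = 13.5 km.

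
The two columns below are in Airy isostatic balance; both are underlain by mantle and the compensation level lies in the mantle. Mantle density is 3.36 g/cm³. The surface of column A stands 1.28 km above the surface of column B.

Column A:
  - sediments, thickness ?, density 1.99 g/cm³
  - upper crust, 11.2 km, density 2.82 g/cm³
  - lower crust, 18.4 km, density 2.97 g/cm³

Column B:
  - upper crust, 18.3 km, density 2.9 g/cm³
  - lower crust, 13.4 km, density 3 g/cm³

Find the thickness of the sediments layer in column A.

Take the compensation level at the base of the deeper column (depth z_c below the surface of column A) and equate Σ ρ_i t_i down to z_c; mantle fills any gap and the z_c terms cancel.
Column A: x×1.99 + 11.2×2.82 + 18.4×2.97 + (z_c − 29.6 − x)×3.36
Column B: 1.28×0 + 18.3×2.9 + 13.4×3 + (z_c − 1.28 − 31.7)×3.36
The z_c×3.36 term appears on both sides and cancels. Collect the known terms of each column as K = Σ(ρt)_known − 3.36 × (depth of known layers): K_A = 86.232 − 3.36×29.6 = −13.224; K_B = 93.27 − 3.36×(1.28 + 31.7) = −17.5428.
Balance: K_A − x×(3.36 − 1.99) = K_B, so x = (K_A − K_B)/(3.36 − 1.99) = 4.3188/1.37 = 3.15 km.

3.15 km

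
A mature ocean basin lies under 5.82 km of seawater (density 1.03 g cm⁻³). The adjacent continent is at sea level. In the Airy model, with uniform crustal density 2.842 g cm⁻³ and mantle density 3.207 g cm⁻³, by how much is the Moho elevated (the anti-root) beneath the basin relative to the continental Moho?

28.9 km

By Archimedes' principle applied to the lithosphere: replacing crust with seawater at the top is compensated by replacing crust with mantle at the base: d (ρ_c − ρ_w) = a (ρ_m − ρ_c).
a = d (ρ_c − ρ_w)/(ρ_m − ρ_c) = 5.82 km × 1.812/0.365 = 28.9 km.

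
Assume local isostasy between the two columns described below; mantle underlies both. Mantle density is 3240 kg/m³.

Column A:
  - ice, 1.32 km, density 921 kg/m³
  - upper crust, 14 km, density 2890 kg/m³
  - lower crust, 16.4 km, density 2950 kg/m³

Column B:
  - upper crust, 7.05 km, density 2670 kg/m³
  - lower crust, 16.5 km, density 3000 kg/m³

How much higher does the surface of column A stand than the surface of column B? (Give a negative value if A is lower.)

For any compensation level in the mantle, the mantle terms cancel and isostasy reduces to e = (Σt_A − Σt_B) − (Σ(ρt)_A − Σ(ρt)_B) / ρ_m.
Σt_A = 31.72 km; Σt_B = 23.55 km; Σ(ρt)_A = 90055.72; Σ(ρt)_B = 68323.5 (in km·kg/m³).
e = (31.72 − 23.55) − (90055.72 − 68323.5) / 3240 = 1.46 km.

1.46 km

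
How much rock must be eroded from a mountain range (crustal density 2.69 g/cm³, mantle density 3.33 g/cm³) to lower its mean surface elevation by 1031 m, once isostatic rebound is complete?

5360 m

Net drop Δ = e − u = e − e ρ_c/ρ_m = e (ρ_m − ρ_c)/ρ_m.
e = Δ ρ_m/(ρ_m − ρ_c) = 1031 m × 3.33/0.64 = 5360 m.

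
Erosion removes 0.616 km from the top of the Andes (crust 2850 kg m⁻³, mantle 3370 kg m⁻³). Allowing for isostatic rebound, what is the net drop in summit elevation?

0.0951 km

Rebound u = e ρ_c/ρ_m = 0.616 km × 2850/3370 = 0.5209 km.
Net surface drop = e − u = 0.616 km − 0.5209 km = e (ρ_m − ρ_c)/ρ_m = 0.0951 km.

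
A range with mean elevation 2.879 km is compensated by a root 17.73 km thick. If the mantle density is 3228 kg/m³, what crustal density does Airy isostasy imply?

2780 kg/m³

ρ_c h = (ρ_m − ρ_c) r → ρ_c (h + r) = ρ_m r → ρ_c = ρ_m r / (h + r).
ρ_c = 3228 × 17.73 km / (2.879 km + 17.73 km) = 2780 kg/m³.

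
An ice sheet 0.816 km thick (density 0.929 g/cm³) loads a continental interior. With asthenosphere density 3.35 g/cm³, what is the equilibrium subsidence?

Balancing pressure at the compensation depth: the ice load ρ_ice t is balanced by mantle displaced below, ρ_m s.
s = t ρ_ice / ρ_m = 0.816 km × 0.929/3.35 = 0.226 km.

0.226 km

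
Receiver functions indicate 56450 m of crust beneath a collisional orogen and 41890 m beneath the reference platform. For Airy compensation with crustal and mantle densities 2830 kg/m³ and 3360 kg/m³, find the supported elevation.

2300 m

Excess crust Δ = 56450 m − 41890 m = 14560 m, split between elevation h and root r with h + r = Δ.
Airy balance ρ_c h = (ρ_m − ρ_c) r gives r = h ρ_c/(ρ_m − ρ_c), so h (1 + ρ_c/(ρ_m − ρ_c)) = Δ, i.e. h = Δ (ρ_m − ρ_c)/ρ_m.
h = 14560 m × 530/3360 = 2300 m.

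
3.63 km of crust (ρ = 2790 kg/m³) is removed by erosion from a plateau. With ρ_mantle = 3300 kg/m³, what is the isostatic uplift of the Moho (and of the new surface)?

3.07 km

Unloading: uplift u = e ρ_c/ρ_m = 3.63 km × 2790/3300 = 3.07 km.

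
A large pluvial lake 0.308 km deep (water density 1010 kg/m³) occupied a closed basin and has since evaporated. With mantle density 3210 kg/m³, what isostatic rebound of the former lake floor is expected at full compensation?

0.0969 km

u = d ρ_w/ρ_m = 0.308 km × 1010/3210 = 0.0969 km.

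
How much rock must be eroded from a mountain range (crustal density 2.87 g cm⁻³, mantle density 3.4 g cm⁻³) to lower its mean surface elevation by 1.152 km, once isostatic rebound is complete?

Net drop Δ = e − u = e − e ρ_c/ρ_m = e (ρ_m − ρ_c)/ρ_m.
e = Δ ρ_m/(ρ_m − ρ_c) = 1.152 km × 3.4/0.53 = 7.39 km.

7.39 km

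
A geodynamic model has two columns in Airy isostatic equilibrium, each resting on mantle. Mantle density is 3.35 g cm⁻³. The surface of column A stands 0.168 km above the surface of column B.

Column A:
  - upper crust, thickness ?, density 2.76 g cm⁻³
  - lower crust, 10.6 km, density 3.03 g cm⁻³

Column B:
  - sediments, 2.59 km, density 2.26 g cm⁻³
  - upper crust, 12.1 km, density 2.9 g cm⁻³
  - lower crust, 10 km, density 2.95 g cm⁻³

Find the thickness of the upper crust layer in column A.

16 km

Take the compensation level at the base of the deeper column (depth z_c below the surface of column A) and equate Σ ρ_i t_i down to z_c; mantle fills any gap and the z_c terms cancel.
Column A: x×2.76 + 10.6×3.03 + (z_c − 10.6 − x)×3.35
Column B: 0.168×0 + 2.59×2.26 + 12.1×2.9 + 10×2.95 + (z_c − 0.168 − 24.69)×3.35
The z_c×3.35 term appears on both sides and cancels. Collect the known terms of each column as K = Σ(ρt)_known − 3.35 × (depth of known layers): K_A = 32.118 − 3.35×10.6 = −3.392; K_B = 70.4434 − 3.35×(0.168 + 24.69) = −12.8309.
Balance: K_A − x×(3.35 − 2.76) = K_B, so x = (K_A − K_B)/(3.35 − 2.76) = 9.4389/0.59 = 16 km.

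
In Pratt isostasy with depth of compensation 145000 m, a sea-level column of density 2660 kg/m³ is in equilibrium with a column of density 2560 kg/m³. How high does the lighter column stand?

5660 m

ρ_ref D = ρ (D + h) → h = D (ρ_ref − ρ)/ρ.
h = 145000 m × (2660 − 2560)/2560 = 5660 m.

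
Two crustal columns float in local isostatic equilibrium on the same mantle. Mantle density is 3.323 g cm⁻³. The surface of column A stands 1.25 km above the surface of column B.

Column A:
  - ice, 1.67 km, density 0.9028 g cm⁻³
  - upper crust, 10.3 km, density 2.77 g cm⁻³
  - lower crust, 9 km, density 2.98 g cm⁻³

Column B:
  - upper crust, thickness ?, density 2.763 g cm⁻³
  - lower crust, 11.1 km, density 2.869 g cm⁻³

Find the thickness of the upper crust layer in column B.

6.48 km

Take the compensation level at the base of the deeper column (depth z_c below the surface of column A) and equate Σ ρ_i t_i down to z_c; mantle fills any gap and the z_c terms cancel.
Column A: 1.67×0.9028 + 10.3×2.77 + 9×2.98 + (z_c − 20.97)×3.323
Column B: 1.25×0 + x×2.763 + 11.1×2.869 + (z_c − 1.25 − 11.1 − x)×3.323
The z_c×3.323 term appears on both sides and cancels. Collect the known terms of each column as K = Σ(ρt)_known − 3.323 × (depth of known layers): K_A = 56.858676 − 3.323×20.97 = −12.824634; K_B = 31.8459 − 3.323×(1.25 + 11.1) = −9.19315.
Balance: K_A = K_B − x×(3.323 − 2.763), so x = (K_B − K_A)/(3.323 − 2.763) = 3.63148/0.56 = 6.48 km.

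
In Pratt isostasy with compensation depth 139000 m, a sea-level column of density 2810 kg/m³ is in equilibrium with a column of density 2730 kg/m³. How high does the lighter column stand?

4070 m

ρ_ref D = ρ (D + h) → h = D (ρ_ref − ρ)/ρ.
h = 139000 m × (2810 − 2730)/2730 = 4070 m.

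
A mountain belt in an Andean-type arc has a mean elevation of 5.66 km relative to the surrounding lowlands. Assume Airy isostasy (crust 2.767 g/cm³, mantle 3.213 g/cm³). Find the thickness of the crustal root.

Isostatic balance requires: the weight of the topography is balanced by the buoyancy of the root, ρ_c h = (ρ_m − ρ_c) r.
r = h · ρ_c / (ρ_m − ρ_c) = 5.66 km × 2.767 / (3.213 − 2.767) = 35.1 km.

35.1 km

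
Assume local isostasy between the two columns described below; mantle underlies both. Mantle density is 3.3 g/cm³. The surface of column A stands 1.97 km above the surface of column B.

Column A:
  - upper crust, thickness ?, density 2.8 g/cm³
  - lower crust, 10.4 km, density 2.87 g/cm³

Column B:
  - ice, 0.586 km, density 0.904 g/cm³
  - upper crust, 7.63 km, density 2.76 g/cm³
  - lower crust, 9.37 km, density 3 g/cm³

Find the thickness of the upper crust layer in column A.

Take the compensation level at the base of the deeper column (depth z_c below the surface of column A) and equate Σ ρ_i t_i down to z_c; mantle fills any gap and the z_c terms cancel.
Column A: x×2.8 + 10.4×2.87 + (z_c − 10.4 − x)×3.3
Column B: 1.97×0 + 0.586×0.904 + 7.63×2.76 + 9.37×3 + (z_c − 1.97 − 17.586)×3.3
The z_c×3.3 term appears on both sides and cancels. Collect the known terms of each column as K = Σ(ρt)_known − 3.3 × (depth of known layers): K_A = 29.848 − 3.3×10.4 = −4.472; K_B = 49.698544 − 3.3×(1.97 + 17.586) = −14.836256.
Balance: K_A − x×(3.3 − 2.8) = K_B, so x = (K_A − K_B)/(3.3 − 2.8) = 10.3643/0.5 = 20.7 km.

20.7 km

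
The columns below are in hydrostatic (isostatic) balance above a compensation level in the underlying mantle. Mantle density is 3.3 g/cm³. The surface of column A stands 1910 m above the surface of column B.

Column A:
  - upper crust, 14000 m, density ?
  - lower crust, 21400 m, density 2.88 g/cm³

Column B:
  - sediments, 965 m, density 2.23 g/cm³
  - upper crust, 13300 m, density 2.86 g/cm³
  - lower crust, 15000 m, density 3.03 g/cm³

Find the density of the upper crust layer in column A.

2.71 g/cm³

Take the compensation level at the base of the deeper column (depth z_c below the surface of column A) and equate Σ ρ_i t_i down to z_c; mantle fills any gap and the z_c terms cancel.
Column A: 14000×ρ + 21400×2.88 + (z_c − 35400)×3.3
Column B: 1910×0 + 965×2.23 + 13300×2.86 + 15000×3.03 + (z_c − 1910 − 29265)×3.3
The z_c×3.3 term appears on both sides and cancels. Collect the known terms of each column as K = Σ(ρt)_known − 3.3 × (depth of known layers): K_A = 61632 − 3.3×35400 = −55188; K_B = 85639.95 − 3.3×(1910 + 29265) = −17237.55.
Balance: K_A + 14000×ρ = K_B, so ρ = (K_B − K_A)/14000 = 37950.5/14000 = 2.71 g/cm³.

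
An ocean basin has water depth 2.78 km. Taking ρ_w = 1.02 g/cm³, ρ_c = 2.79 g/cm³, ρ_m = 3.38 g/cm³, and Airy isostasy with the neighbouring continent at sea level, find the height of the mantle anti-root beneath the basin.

8.34 km

Balancing pressure at the compensation depth: replacing crust with seawater at the top is compensated by replacing crust with mantle at the base: d (ρ_c − ρ_w) = a (ρ_m − ρ_c).
a = d (ρ_c − ρ_w)/(ρ_m − ρ_c) = 2.78 km × 1.77/0.59 = 8.34 km.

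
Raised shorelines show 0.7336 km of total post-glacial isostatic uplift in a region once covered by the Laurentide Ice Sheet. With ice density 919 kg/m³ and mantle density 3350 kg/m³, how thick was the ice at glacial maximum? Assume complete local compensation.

u = t ρ_ice/ρ_m → t = u ρ_m/ρ_ice = 0.7336 km × 3350/919 = 2.67 km.

2.67 km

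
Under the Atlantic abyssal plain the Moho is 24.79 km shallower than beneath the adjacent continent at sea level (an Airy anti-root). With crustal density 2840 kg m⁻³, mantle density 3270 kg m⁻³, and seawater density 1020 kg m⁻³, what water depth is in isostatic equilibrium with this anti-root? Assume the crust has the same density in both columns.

5.86 km

Replacing a thickness d of crust by seawater at the top must be balanced by replacing crust with mantle at the base: d (ρ_c − ρ_w) = a (ρ_m − ρ_c).
d = a (ρ_m − ρ_c)/(ρ_c − ρ_w) = 24.79 km × 430/1820 = 5.86 km.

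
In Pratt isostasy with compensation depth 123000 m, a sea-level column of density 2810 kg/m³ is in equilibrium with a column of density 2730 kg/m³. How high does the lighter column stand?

ρ_ref D = ρ (D + h) → h = D (ρ_ref − ρ)/ρ.
h = 123000 m × (2810 − 2730)/2730 = 3600 m.

3600 m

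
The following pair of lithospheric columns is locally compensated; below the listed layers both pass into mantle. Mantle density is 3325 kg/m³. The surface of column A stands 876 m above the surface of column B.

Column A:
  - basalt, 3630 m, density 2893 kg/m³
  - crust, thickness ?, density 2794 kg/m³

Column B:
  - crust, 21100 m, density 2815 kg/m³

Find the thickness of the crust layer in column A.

22800 m

Take the compensation level at the base of the deeper column (depth z_c below the surface of column A) and equate Σ ρ_i t_i down to z_c; mantle fills any gap and the z_c terms cancel.
Column A: 3630×2893 + x×2794 + (z_c − 3630 − x)×3325
Column B: 876×0 + 21100×2815 + (z_c − 876 − 21100)×3325
The z_c×3325 term appears on both sides and cancels. Collect the known terms of each column as K = Σ(ρt)_known − 3325 × (depth of known layers): K_A = 10501590 − 3325×3630 = −1568160; K_B = 59396500 − 3325×(876 + 21100) = −13673700.
Balance: K_A − x×(3325 − 2794) = K_B, so x = (K_A − K_B)/(3325 − 2794) = 12105500/531 = 22800 m.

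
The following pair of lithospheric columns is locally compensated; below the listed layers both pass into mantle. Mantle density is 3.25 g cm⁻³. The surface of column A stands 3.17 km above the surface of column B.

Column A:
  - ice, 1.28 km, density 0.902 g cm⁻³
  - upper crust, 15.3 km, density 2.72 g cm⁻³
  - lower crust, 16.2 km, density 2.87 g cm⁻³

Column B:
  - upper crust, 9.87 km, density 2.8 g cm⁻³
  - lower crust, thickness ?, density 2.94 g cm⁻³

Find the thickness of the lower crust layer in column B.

Take the compensation level at the base of the deeper column (depth z_c below the surface of column A) and equate Σ ρ_i t_i down to z_c; mantle fills any gap and the z_c terms cancel.
Column A: 1.28×0.902 + 15.3×2.72 + 16.2×2.87 + (z_c − 32.78)×3.25
Column B: 3.17×0 + 9.87×2.8 + x×2.94 + (z_c − 3.17 − 9.87 − x)×3.25
The z_c×3.25 term appears on both sides and cancels. Collect the known terms of each column as K = Σ(ρt)_known − 3.25 × (depth of known layers): K_A = 89.26456 − 3.25×32.78 = −17.27044; K_B = 27.636 − 3.25×(3.17 + 9.87) = −14.744.
Balance: K_A = K_B − x×(3.25 − 2.94), so x = (K_B − K_A)/(3.25 − 2.94) = 2.52644/0.31 = 8.15 km.

8.15 km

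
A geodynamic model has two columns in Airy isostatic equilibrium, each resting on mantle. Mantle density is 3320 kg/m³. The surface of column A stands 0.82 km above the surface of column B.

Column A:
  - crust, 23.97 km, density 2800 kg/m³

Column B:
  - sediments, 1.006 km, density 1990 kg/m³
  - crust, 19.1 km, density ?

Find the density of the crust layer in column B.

2880 kg/m³

Take the compensation level at the base of the deeper column (depth z_c below the surface of column A) and equate Σ ρ_i t_i down to z_c; mantle fills any gap and the z_c terms cancel.
Column A: 23.97×2800 + (z_c − 23.97)×3320
Column B: 0.82×0 + 1.006×1990 + 19.1×ρ + (z_c − 0.82 − 20.106)×3320
The z_c×3320 term appears on both sides and cancels. Collect the known terms of each column as K = Σ(ρt)_known − 3320 × (depth of known layers): K_A = 67116 − 3320×23.97 = −12464.4; K_B = 2001.94 − 3320×(0.82 + 20.106) = −67472.38.
Balance: K_A = K_B + 19.1×ρ, so ρ = (K_A − K_B)/19.1 = 55008/19.1 = 2880 kg/m³.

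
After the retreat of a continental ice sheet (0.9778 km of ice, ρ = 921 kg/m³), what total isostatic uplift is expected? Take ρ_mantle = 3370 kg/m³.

Removing the load lets mantle flow back in; uplift u satisfies ρ_ice t = ρ_m u.
u = t ρ_ice/ρ_m = 0.9778 km × 921/3370 = 0.267 km.

0.267 km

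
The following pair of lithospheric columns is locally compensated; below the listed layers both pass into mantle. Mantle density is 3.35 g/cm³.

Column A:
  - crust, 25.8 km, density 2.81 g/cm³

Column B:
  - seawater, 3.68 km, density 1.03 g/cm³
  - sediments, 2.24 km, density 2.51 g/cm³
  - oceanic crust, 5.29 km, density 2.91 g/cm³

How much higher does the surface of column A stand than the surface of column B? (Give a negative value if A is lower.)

0.354 km

For any compensation level in the mantle, the mantle terms cancel and isostasy reduces to e = (Σt_A − Σt_B) − (Σ(ρt)_A − Σ(ρt)_B) / ρ_m.
Σt_A = 25.8 km; Σt_B = 11.21 km; Σ(ρt)_A = 72.498; Σ(ρt)_B = 24.8067 (in km·g/cm³).
e = (25.8 − 11.21) − (72.498 − 24.8067) / 3.35 = 0.354 km.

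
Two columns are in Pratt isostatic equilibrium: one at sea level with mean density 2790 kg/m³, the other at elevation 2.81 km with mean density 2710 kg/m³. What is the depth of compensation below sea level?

95.2 km

ρ_ref D = ρ (D + h) → D (ρ_ref − ρ) = ρ h.
D = ρ h/(ρ_ref − ρ) = 2710 × 2.81 km/(2790 − 2710) = 95.2 km.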